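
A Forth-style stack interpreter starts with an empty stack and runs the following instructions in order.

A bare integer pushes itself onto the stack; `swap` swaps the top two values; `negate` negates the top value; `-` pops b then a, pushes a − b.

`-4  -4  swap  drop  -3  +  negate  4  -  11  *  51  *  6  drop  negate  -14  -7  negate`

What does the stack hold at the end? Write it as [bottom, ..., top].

[-1683, -14, 7]

-4     : -4
-4     : -4 -4
swap   : -4 -4
drop   : -4
-3     : -4 -3
+      : -7
negate : 7
4      : 7 4
-      : 3
11     : 3 11
*      : 33
51     : 33 51
*      : 1683
6      : 1683 6
drop   : 1683
negate : -1683
-14    : -1683 -14
-7     : -1683 -14 -7
negate : -1683 -14 7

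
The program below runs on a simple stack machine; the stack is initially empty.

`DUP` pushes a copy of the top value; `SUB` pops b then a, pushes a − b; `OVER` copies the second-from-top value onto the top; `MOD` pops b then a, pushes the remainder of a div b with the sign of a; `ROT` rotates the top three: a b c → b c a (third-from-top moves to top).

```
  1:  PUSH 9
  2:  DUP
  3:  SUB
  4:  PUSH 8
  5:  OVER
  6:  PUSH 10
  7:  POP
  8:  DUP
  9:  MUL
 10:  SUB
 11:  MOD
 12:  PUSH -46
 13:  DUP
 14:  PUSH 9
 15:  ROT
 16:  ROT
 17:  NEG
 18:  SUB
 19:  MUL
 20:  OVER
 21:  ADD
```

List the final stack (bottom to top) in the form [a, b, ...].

[0, -828]

PUSH 9   -> 9
DUP      -> 9 9
SUB      -> 0
PUSH 8   -> 0 8
OVER     -> 0 8 0
PUSH 10  -> 0 8 0 10
POP      -> 0 8 0
DUP      -> 0 8 0 0
MUL      -> 0 8 0
SUB      -> 0 8
MOD      -> 0
PUSH -46 -> 0 -46
DUP      -> 0 -46 -46
PUSH 9   -> 0 -46 -46 9
ROT      -> 0 -46 9 -46
ROT      -> 0 9 -46 -46
NEG      -> 0 9 -46 46
SUB      -> 0 9 -92
MUL      -> 0 -828
OVER     -> 0 -828 0
ADD      -> 0 -828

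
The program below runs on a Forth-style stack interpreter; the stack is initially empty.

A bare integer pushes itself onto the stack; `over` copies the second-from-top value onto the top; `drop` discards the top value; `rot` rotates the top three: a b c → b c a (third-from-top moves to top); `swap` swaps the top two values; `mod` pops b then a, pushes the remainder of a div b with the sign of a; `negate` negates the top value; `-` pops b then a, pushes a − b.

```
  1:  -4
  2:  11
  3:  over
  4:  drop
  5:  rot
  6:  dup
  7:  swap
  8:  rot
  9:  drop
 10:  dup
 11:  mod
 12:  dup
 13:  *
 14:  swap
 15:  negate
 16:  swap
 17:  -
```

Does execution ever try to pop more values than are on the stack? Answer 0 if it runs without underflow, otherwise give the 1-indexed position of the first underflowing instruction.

-4    [-4]
11    [-4, 11]
over  [-4, 11, -4]
drop  [-4, 11]
rot  — needs 3 operands, stack has 2 → underflow

5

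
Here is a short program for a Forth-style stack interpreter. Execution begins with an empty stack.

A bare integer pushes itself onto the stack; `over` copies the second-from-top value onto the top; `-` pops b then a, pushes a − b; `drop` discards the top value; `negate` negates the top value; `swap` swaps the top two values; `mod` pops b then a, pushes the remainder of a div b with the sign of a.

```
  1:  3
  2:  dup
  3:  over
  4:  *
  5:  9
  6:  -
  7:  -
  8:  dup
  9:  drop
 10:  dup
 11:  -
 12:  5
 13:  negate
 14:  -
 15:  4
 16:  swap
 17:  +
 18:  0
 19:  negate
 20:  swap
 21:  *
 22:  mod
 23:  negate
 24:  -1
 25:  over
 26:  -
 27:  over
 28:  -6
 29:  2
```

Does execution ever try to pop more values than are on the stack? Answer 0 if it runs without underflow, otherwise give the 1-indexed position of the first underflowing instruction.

22

3       [3]
dup     [3, 3]
over    [3, 3, 3]
*       [3, 9]
9       [3, 9, 9]
-       [3, 0]
-       [3]
dup     [3, 3]
drop    [3]
dup     [3, 3]
-       [0]
5       [0, 5]
negate  [0, -5]
-       [5]
4       [5, 4]
swap    [4, 5]
+       [9]
0       [9, 0]
negate  [9, 0]
swap    [0, 9]
*       [0]
mod  — needs 2 operands, stack has 1 → underflow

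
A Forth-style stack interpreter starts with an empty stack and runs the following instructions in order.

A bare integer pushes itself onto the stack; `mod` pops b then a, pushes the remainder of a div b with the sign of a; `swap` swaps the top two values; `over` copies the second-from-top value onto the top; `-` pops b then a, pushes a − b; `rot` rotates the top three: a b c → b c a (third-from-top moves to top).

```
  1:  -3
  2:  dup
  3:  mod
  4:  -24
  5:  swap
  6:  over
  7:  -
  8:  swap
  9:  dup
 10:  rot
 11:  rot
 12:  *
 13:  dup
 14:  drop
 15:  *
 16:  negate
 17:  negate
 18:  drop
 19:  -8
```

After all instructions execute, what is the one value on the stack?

-8

-3     : -3
dup    : -3 -3
mod    : 0
-24    : 0 -24
swap   : -24 0
over   : -24 0 -24
-      : -24 24
swap   : 24 -24
dup    : 24 -24 -24
rot    : -24 -24 24
rot    : -24 24 -24
*      : -24 -576
dup    : -24 -576 -576
drop   : -24 -576
*      : 13824
negate : -13824
negate : 13824
drop   : (empty)
-8     : -8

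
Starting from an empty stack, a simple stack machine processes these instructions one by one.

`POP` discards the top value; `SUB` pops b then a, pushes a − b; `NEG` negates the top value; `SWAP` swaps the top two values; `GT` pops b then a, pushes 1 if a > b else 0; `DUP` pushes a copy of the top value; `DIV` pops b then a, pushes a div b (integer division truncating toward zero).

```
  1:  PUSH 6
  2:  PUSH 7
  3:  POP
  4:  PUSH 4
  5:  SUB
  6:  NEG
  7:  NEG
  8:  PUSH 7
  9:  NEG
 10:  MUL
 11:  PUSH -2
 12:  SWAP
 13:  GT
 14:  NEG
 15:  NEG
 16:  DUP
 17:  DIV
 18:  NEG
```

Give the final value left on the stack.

PUSH 6  -> 6
PUSH 7  -> 6 7
POP     -> 6
PUSH 4  -> 6 4
SUB     -> 2
NEG     -> -2
NEG     -> 2
PUSH 7  -> 2 7
NEG     -> 2 -7
MUL     -> -14
PUSH -2 -> -14 -2
SWAP    -> -2 -14
GT      -> 1
NEG     -> -1
NEG     -> 1
DUP     -> 1 1
DIV     -> 1
NEG     -> -1

-1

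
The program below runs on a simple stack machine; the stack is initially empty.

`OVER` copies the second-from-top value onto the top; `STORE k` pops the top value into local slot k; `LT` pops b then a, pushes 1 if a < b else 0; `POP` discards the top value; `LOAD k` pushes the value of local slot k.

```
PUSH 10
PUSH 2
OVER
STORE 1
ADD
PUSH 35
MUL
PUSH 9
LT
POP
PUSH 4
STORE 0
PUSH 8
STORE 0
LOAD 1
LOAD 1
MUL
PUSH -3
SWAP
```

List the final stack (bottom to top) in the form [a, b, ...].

PUSH 10 → 10
PUSH 2  → 10 2
OVER    → 10 2 10
STORE 1 → 10 2
ADD     → 12
PUSH 35 → 12 35
MUL     → 420
PUSH 9  → 420 9
LT      → 0
POP     → (empty)
PUSH 4  → 4
STORE 0 → (empty)
PUSH 8  → 8
STORE 0 → (empty)
LOAD 1  → 10
LOAD 1  → 10 10
MUL     → 100
PUSH -3 → 100 -3
SWAP    → -3 100

[-3, 100]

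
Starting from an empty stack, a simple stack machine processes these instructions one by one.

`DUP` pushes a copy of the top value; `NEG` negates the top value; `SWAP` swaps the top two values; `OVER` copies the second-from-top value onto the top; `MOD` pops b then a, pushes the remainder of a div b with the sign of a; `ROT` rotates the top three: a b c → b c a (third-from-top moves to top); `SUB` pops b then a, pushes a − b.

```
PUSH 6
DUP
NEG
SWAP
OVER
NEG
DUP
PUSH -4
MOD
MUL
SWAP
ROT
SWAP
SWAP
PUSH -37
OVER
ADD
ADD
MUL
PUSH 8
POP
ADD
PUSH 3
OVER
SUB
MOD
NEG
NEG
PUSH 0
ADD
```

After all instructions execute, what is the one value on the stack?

-282

PUSH 6   : [6]
DUP      : [6, 6]
NEG      : [6, -6]
SWAP     : [-6, 6]
OVER     : [-6, 6, -6]
NEG      : [-6, 6, 6]
DUP      : [-6, 6, 6, 6]
PUSH -4  : [-6, 6, 6, 6, -4]
MOD      : [-6, 6, 6, 2]
MUL      : [-6, 6, 12]
SWAP     : [-6, 12, 6]
ROT      : [12, 6, -6]
SWAP     : [12, -6, 6]
SWAP     : [12, 6, -6]
PUSH -37 : [12, 6, -6, -37]
OVER     : [12, 6, -6, -37, -6]
ADD      : [12, 6, -6, -43]
ADD      : [12, 6, -49]
MUL      : [12, -294]
PUSH 8   : [12, -294, 8]
POP      : [12, -294]
ADD      : [-282]
PUSH 3   : [-282, 3]
OVER     : [-282, 3, -282]
SUB      : [-282, 285]
MOD      : [-282]
NEG      : [282]
NEG      : [-282]
PUSH 0   : [-282, 0]
ADD      : [-282]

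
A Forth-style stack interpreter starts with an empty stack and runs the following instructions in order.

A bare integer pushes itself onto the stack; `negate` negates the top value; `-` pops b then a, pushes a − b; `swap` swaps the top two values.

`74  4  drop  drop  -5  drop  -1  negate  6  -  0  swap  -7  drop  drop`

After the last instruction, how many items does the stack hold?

1

74     -> 74
4      -> 74 4
drop   -> 74
drop   -> (empty)
-5     -> -5
drop   -> (empty)
-1     -> -1
negate -> 1
6      -> 1 6
-      -> -5
0      -> -5 0
swap   -> 0 -5
-7     -> 0 -5 -7
drop   -> 0 -5
drop   -> 0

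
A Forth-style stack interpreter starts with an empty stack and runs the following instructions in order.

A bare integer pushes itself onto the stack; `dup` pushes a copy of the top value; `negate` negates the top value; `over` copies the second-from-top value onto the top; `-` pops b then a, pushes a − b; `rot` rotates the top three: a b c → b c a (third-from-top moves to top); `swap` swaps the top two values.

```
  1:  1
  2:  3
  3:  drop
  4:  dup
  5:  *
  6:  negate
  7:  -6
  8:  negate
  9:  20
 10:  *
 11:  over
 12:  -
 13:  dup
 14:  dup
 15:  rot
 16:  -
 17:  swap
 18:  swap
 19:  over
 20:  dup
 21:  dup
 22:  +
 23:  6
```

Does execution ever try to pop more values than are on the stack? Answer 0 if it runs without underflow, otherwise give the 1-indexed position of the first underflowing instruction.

1      : [1]
3      : [1, 3]
drop   : [1]
dup    : [1, 1]
*      : [1]
negate : [-1]
-6     : [-1, -6]
negate : [-1, 6]
20     : [-1, 6, 20]
*      : [-1, 120]
over   : [-1, 120, -1]
-      : [-1, 121]
dup    : [-1, 121, 121]
dup    : [-1, 121, 121, 121]
rot    : [-1, 121, 121, 121]
-      : [-1, 121, 0]
swap   : [-1, 0, 121]
swap   : [-1, 121, 0]
over   : [-1, 121, 0, 121]
dup    : [-1, 121, 0, 121, 121]
dup    : [-1, 121, 0, 121, 121, 121]
+      : [-1, 121, 0, 121, 242]
6      : [-1, 121, 0, 121, 242, 6]

0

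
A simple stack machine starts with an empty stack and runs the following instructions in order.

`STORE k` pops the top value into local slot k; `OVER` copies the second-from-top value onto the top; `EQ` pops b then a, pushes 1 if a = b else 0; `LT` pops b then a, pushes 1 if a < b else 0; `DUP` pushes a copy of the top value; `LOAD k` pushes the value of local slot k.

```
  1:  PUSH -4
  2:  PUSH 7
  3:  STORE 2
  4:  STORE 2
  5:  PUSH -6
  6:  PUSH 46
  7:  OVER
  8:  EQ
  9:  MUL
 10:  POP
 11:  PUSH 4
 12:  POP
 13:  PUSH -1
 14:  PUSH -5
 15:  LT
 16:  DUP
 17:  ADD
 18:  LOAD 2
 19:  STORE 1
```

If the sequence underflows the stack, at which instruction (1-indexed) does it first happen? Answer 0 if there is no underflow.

0

PUSH -4 : -4
PUSH 7  : -4 7
STORE 2 : -4
STORE 2 : (empty)
PUSH -6 : -6
PUSH 46 : -6 46
OVER    : -6 46 -6
EQ      : -6 0
MUL     : 0
POP     : (empty)
PUSH 4  : 4
POP     : (empty)
PUSH -1 : -1
PUSH -5 : -1 -5
LT      : 0
DUP     : 0 0
ADD     : 0
LOAD 2  : 0 -4
STORE 1 : 0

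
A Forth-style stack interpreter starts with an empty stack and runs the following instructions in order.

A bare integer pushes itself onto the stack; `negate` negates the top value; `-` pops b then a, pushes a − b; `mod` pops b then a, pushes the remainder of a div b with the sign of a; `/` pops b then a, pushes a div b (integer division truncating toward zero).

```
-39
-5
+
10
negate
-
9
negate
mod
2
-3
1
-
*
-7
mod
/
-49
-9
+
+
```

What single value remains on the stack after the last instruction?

-51

-39    → [-39]
-5     → [-39, -5]
+      → [-44]
10     → [-44, 10]
negate → [-44, -10]
-      → [-34]
9      → [-34, 9]
negate → [-34, -9]
mod    → [-7]
2      → [-7, 2]
-3     → [-7, 2, -3]
1      → [-7, 2, -3, 1]
-      → [-7, 2, -4]
*      → [-7, -8]
-7     → [-7, -8, -7]
mod    → [-7, -1]
/      → [7]
-49    → [7, -49]
-9     → [7, -49, -9]
+      → [7, -58]
+      → [-51]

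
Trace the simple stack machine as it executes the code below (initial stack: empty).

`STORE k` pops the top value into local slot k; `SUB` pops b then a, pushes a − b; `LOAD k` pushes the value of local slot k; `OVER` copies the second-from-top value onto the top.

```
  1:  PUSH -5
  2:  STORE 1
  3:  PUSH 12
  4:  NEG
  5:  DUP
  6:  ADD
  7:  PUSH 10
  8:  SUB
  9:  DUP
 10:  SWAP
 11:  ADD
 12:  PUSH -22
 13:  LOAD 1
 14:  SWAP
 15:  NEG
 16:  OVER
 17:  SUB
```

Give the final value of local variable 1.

-5

PUSH -5  -> -5
STORE 1  -> (empty)
PUSH 12  -> 12
NEG      -> -12
DUP      -> -12 -12
ADD      -> -24
PUSH 10  -> -24 10
SUB      -> -34
DUP      -> -34 -34
SWAP     -> -34 -34
ADD      -> -68
PUSH -22 -> -68 -22
LOAD 1   -> -68 -22 -5
SWAP     -> -68 -5 -22
NEG      -> -68 -5 22
OVER     -> -68 -5 22 -5
SUB      -> -68 -5 27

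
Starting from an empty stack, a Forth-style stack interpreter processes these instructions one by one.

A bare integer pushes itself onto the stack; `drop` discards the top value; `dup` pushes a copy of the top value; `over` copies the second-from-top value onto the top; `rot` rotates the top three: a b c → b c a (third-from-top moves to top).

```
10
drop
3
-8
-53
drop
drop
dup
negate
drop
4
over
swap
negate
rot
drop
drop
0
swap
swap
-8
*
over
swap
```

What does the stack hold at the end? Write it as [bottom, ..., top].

[3, 3, 0]

10     : 10
drop   : (empty)
3      : 3
-8     : 3 -8
-53    : 3 -8 -53
drop   : 3 -8
drop   : 3
dup    : 3 3
negate : 3 -3
drop   : 3
4      : 3 4
over   : 3 4 3
swap   : 3 3 4
negate : 3 3 -4
rot    : 3 -4 3
drop   : 3 -4
drop   : 3
0      : 3 0
swap   : 0 3
swap   : 3 0
-8     : 3 0 -8
*      : 3 0
over   : 3 0 3
swap   : 3 3 0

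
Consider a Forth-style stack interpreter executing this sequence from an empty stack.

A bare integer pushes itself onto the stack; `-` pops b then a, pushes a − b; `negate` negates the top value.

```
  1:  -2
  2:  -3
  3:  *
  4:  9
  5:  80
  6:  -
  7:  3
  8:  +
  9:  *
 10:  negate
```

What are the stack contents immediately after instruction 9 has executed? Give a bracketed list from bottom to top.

[-408]

-2 : [-2]
-3 : [-2, -3]
*  : [6]
9  : [6, 9]
80 : [6, 9, 80]
-  : [6, -71]
3  : [6, -71, 3]
+  : [6, -68]
*  : [-408]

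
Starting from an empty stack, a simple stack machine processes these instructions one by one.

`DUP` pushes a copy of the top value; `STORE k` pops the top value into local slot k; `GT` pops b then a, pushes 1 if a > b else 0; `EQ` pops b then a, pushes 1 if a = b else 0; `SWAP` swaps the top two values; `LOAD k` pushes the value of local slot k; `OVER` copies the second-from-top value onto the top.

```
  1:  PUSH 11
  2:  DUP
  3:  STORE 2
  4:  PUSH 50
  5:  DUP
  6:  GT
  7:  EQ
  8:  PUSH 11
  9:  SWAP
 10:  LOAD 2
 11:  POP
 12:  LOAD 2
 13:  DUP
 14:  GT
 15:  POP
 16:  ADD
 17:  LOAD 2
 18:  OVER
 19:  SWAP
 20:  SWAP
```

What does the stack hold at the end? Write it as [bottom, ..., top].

[11, 11, 11]

PUSH 11 -> 11
DUP     -> 11 11
STORE 2 -> 11
PUSH 50 -> 11 50
DUP     -> 11 50 50
GT      -> 11 0
EQ      -> 0
PUSH 11 -> 0 11
SWAP    -> 11 0
LOAD 2  -> 11 0 11
POP     -> 11 0
LOAD 2  -> 11 0 11
DUP     -> 11 0 11 11
GT      -> 11 0 0
POP     -> 11 0
ADD     -> 11
LOAD 2  -> 11 11
OVER    -> 11 11 11
SWAP    -> 11 11 11
SWAP    -> 11 11 11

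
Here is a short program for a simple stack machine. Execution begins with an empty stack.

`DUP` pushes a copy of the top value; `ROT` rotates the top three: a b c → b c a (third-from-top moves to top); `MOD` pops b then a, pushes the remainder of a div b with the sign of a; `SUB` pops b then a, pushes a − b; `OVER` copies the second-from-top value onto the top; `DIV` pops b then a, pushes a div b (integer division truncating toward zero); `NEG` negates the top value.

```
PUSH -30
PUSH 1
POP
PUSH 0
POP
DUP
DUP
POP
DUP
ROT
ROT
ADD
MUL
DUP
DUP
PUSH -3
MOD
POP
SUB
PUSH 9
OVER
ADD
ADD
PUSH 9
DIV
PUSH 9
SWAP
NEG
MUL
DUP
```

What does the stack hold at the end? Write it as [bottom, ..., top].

PUSH -30 : [-30]
PUSH 1   : [-30, 1]
POP      : [-30]
PUSH 0   : [-30, 0]
POP      : [-30]
DUP      : [-30, -30]
DUP      : [-30, -30, -30]
POP      : [-30, -30]
DUP      : [-30, -30, -30]
ROT      : [-30, -30, -30]
ROT      : [-30, -30, -30]
ADD      : [-30, -60]
MUL      : [1800]
DUP      : [1800, 1800]
DUP      : [1800, 1800, 1800]
PUSH -3  : [1800, 1800, 1800, -3]
MOD      : [1800, 1800, 0]
POP      : [1800, 1800]
SUB      : [0]
PUSH 9   : [0, 9]
OVER     : [0, 9, 0]
ADD      : [0, 9]
ADD      : [9]
PUSH 9   : [9, 9]
DIV      : [1]
PUSH 9   : [1, 9]
SWAP     : [9, 1]
NEG      : [9, -1]
MUL      : [-9]
DUP      : [-9, -9]

[-9, -9]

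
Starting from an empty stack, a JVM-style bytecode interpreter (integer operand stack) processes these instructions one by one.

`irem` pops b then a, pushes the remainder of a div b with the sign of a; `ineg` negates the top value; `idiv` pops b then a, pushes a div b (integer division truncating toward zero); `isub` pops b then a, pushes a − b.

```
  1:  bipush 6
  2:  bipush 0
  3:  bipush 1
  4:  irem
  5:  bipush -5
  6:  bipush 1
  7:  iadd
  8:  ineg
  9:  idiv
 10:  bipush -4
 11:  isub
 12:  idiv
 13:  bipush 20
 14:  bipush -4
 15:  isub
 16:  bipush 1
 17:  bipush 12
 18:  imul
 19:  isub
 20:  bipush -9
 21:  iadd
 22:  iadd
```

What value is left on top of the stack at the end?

4

bipush 6  -> 6
bipush 0  -> 6 0
bipush 1  -> 6 0 1
irem      -> 6 0
bipush -5 -> 6 0 -5
bipush 1  -> 6 0 -5 1
iadd      -> 6 0 -4
ineg      -> 6 0 4
idiv      -> 6 0
bipush -4 -> 6 0 -4
isub      -> 6 4
idiv      -> 1
bipush 20 -> 1 20
bipush -4 -> 1 20 -4
isub      -> 1 24
bipush 1  -> 1 24 1
bipush 12 -> 1 24 1 12
imul      -> 1 24 12
isub      -> 1 12
bipush -9 -> 1 12 -9
iadd      -> 1 3
iadd      -> 4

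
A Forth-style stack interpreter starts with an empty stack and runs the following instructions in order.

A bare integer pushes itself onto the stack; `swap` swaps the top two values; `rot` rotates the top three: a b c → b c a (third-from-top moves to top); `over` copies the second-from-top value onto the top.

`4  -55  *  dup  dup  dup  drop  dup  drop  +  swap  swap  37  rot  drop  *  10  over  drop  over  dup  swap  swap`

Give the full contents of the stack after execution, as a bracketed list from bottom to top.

[-16280, 10, -16280, -16280]

4    -> 4
-55  -> 4 -55
*    -> -220
dup  -> -220 -220
dup  -> -220 -220 -220
dup  -> -220 -220 -220 -220
drop -> -220 -220 -220
dup  -> -220 -220 -220 -220
drop -> -220 -220 -220
+    -> -220 -440
swap -> -440 -220
swap -> -220 -440
37   -> -220 -440 37
rot  -> -440 37 -220
drop -> -440 37
*    -> -16280
10   -> -16280 10
over -> -16280 10 -16280
drop -> -16280 10
over -> -16280 10 -16280
dup  -> -16280 10 -16280 -16280
swap -> -16280 10 -16280 -16280
swap -> -16280 10 -16280 -16280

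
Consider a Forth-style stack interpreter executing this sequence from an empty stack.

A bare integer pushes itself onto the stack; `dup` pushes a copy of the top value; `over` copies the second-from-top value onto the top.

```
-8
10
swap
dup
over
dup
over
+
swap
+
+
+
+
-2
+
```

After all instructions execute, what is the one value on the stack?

-32

-8    [-8]
10    [-8, 10]
swap  [10, -8]
dup   [10, -8, -8]
over  [10, -8, -8, -8]
dup   [10, -8, -8, -8, -8]
over  [10, -8, -8, -8, -8, -8]
+     [10, -8, -8, -8, -16]
swap  [10, -8, -8, -16, -8]
+     [10, -8, -8, -24]
+     [10, -8, -32]
+     [10, -40]
+     [-30]
-2    [-30, -2]
+     [-32]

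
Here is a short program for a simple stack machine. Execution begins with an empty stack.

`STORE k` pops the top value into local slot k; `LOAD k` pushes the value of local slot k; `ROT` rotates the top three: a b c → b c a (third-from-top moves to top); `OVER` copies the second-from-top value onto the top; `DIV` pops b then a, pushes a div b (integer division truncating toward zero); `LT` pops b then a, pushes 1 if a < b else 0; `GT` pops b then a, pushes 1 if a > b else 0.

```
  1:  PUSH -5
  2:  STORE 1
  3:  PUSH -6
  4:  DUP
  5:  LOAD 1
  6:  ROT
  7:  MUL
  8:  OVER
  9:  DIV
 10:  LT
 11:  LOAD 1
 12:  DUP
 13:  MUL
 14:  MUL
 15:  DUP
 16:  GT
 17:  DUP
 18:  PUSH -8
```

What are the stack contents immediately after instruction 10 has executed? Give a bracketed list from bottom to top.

[1]

PUSH -5  [-5]
STORE 1  []
PUSH -6  [-6]
DUP      [-6, -6]
LOAD 1   [-6, -6, -5]
ROT      [-6, -5, -6]
MUL      [-6, 30]
OVER     [-6, 30, -6]
DIV      [-6, -5]
LT       [1]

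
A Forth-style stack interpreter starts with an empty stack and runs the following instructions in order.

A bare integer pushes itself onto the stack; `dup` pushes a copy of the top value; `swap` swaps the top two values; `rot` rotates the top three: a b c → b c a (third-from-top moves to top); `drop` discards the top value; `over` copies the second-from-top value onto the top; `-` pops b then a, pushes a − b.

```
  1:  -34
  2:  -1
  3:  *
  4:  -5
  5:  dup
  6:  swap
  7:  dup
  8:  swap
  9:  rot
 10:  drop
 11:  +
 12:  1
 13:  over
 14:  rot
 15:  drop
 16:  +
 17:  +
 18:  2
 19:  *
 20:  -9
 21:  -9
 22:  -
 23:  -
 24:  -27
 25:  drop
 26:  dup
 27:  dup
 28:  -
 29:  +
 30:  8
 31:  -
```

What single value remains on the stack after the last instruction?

42

-34  → -34
-1   → -34 -1
*    → 34
-5   → 34 -5
dup  → 34 -5 -5
swap → 34 -5 -5
dup  → 34 -5 -5 -5
swap → 34 -5 -5 -5
rot  → 34 -5 -5 -5
drop → 34 -5 -5
+    → 34 -10
1    → 34 -10 1
over → 34 -10 1 -10
rot  → 34 1 -10 -10
drop → 34 1 -10
+    → 34 -9
+    → 25
2    → 25 2
*    → 50
-9   → 50 -9
-9   → 50 -9 -9
-    → 50 0
-    → 50
-27  → 50 -27
drop → 50
dup  → 50 50
dup  → 50 50 50
-    → 50 0
+    → 50
8    → 50 8
-    → 42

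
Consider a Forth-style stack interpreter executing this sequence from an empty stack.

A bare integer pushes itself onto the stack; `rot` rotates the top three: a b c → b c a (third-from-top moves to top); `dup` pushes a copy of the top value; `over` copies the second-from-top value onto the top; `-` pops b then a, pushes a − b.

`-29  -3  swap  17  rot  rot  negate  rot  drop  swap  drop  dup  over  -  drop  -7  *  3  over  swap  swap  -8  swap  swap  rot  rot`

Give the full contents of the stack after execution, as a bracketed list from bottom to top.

-29    -> [-29]
-3     -> [-29, -3]
swap   -> [-3, -29]
17     -> [-3, -29, 17]
rot    -> [-29, 17, -3]
rot    -> [17, -3, -29]
negate -> [17, -3, 29]
rot    -> [-3, 29, 17]
drop   -> [-3, 29]
swap   -> [29, -3]
drop   -> [29]
dup    -> [29, 29]
over   -> [29, 29, 29]
-      -> [29, 0]
drop   -> [29]
-7     -> [29, -7]
*      -> [-203]
3      -> [-203, 3]
over   -> [-203, 3, -203]
swap   -> [-203, -203, 3]
swap   -> [-203, 3, -203]
-8     -> [-203, 3, -203, -8]
swap   -> [-203, 3, -8, -203]
swap   -> [-203, 3, -203, -8]
rot    -> [-203, -203, -8, 3]
rot    -> [-203, -8, 3, -203]

[-203, -8, 3, -203]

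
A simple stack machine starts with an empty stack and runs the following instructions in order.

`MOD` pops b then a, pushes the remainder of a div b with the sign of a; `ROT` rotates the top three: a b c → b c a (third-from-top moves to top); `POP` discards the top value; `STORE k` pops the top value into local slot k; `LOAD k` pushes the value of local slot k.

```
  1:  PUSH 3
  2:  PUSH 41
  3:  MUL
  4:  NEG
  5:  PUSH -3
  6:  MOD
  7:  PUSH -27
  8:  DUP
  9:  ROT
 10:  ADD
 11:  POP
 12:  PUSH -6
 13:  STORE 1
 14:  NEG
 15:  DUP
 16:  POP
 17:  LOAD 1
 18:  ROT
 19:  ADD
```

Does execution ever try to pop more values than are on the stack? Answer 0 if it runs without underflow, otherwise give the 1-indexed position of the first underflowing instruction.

18

PUSH 3    3
PUSH 41   3 41
MUL       123
NEG       -123
PUSH -3   -123 -3
MOD       0
PUSH -27  0 -27
DUP       0 -27 -27
ROT       -27 -27 0
ADD       -27 -27
POP       -27
PUSH -6   -27 -6
STORE 1   -27
NEG       27
DUP       27 27
POP       27
LOAD 1    27 -6
ROT  — needs 3 operands, stack has 2 → underflow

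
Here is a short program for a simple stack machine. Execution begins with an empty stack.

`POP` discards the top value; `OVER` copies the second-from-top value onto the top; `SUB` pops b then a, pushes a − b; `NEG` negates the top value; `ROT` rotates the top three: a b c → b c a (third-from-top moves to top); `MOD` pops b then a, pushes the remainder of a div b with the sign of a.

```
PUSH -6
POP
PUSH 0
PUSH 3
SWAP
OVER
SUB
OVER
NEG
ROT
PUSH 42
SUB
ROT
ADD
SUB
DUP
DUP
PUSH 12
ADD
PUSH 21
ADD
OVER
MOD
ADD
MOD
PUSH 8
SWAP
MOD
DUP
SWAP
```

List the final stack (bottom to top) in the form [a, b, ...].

[8, 8]

PUSH -6  [-6]
POP      []
PUSH 0   [0]
PUSH 3   [0, 3]
SWAP     [3, 0]
OVER     [3, 0, 3]
SUB      [3, -3]
OVER     [3, -3, 3]
NEG      [3, -3, -3]
ROT      [-3, -3, 3]
PUSH 42  [-3, -3, 3, 42]
SUB      [-3, -3, -39]
ROT      [-3, -39, -3]
ADD      [-3, -42]
SUB      [39]
DUP      [39, 39]
DUP      [39, 39, 39]
PUSH 12  [39, 39, 39, 12]
ADD      [39, 39, 51]
PUSH 21  [39, 39, 51, 21]
ADD      [39, 39, 72]
OVER     [39, 39, 72, 39]
MOD      [39, 39, 33]
ADD      [39, 72]
MOD      [39]
PUSH 8   [39, 8]
SWAP     [8, 39]
MOD      [8]
DUP      [8, 8]
SWAP     [8, 8]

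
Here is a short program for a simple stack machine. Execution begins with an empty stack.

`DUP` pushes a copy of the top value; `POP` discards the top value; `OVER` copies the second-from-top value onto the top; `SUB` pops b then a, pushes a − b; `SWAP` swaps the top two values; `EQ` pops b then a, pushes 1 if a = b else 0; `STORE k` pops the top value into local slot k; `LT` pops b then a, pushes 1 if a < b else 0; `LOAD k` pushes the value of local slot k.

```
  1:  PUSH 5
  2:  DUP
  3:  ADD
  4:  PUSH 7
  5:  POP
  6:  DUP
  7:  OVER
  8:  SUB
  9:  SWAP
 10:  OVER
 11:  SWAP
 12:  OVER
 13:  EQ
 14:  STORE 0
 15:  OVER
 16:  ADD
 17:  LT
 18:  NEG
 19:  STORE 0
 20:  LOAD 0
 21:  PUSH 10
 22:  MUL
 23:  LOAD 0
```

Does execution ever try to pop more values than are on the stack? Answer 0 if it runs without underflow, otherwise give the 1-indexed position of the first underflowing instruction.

0

PUSH 5  : 5
DUP     : 5 5
ADD     : 10
PUSH 7  : 10 7
POP     : 10
DUP     : 10 10
OVER    : 10 10 10
SUB     : 10 0
SWAP    : 0 10
OVER    : 0 10 0
SWAP    : 0 0 10
OVER    : 0 0 10 0
EQ      : 0 0 0
STORE 0 : 0 0
OVER    : 0 0 0
ADD     : 0 0
LT      : 0
NEG     : 0
STORE 0 : (empty)
LOAD 0  : 0
PUSH 10 : 0 10
MUL     : 0
LOAD 0  : 0 0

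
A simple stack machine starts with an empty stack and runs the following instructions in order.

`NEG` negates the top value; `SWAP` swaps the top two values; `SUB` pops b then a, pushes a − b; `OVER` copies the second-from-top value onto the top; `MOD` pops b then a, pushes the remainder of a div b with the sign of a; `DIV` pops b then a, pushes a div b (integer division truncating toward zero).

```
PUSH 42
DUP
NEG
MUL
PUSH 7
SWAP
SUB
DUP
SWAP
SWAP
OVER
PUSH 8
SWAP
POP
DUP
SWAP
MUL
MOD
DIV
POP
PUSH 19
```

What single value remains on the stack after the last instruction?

PUSH 42  [42]
DUP      [42, 42]
NEG      [42, -42]
MUL      [-1764]
PUSH 7   [-1764, 7]
SWAP     [7, -1764]
SUB      [1771]
DUP      [1771, 1771]
SWAP     [1771, 1771]
SWAP     [1771, 1771]
OVER     [1771, 1771, 1771]
PUSH 8   [1771, 1771, 1771, 8]
SWAP     [1771, 1771, 8, 1771]
POP      [1771, 1771, 8]
DUP      [1771, 1771, 8, 8]
SWAP     [1771, 1771, 8, 8]
MUL      [1771, 1771, 64]
MOD      [1771, 43]
DIV      [41]
POP      []
PUSH 19  [19]

19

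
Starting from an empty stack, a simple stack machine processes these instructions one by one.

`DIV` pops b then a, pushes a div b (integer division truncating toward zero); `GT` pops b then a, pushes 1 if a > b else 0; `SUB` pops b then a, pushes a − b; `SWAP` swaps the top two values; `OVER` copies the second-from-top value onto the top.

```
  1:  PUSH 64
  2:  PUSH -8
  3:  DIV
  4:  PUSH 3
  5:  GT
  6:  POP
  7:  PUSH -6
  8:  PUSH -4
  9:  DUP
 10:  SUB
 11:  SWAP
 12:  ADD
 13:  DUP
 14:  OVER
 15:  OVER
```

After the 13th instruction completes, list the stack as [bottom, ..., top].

[-6, -6]

PUSH 64  64
PUSH -8  64 -8
DIV      -8
PUSH 3   -8 3
GT       0
POP      (empty)
PUSH -6  -6
PUSH -4  -6 -4
DUP      -6 -4 -4
SUB      -6 0
SWAP     0 -6
ADD      -6
DUP      -6 -6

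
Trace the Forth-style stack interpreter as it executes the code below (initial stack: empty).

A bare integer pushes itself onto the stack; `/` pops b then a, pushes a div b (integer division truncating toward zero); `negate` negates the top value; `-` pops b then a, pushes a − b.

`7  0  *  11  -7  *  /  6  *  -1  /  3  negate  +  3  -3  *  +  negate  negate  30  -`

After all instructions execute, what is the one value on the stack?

-42

7       [7]
0       [7, 0]
*       [0]
11      [0, 11]
-7      [0, 11, -7]
*       [0, -77]
/       [0]
6       [0, 6]
*       [0]
-1      [0, -1]
/       [0]
3       [0, 3]
negate  [0, -3]
+       [-3]
3       [-3, 3]
-3      [-3, 3, -3]
*       [-3, -9]
+       [-12]
negate  [12]
negate  [-12]
30      [-12, 30]
-       [-42]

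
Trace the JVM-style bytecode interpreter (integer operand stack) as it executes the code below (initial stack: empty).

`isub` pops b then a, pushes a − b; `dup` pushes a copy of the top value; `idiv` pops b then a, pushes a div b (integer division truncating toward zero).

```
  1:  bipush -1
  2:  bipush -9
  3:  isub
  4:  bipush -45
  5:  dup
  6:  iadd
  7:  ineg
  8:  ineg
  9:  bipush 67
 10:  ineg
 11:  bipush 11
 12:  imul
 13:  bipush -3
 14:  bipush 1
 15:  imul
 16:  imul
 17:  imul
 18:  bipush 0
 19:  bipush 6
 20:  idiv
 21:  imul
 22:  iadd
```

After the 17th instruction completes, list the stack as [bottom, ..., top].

[8, -198990]

bipush -1  → -1
bipush -9  → -1 -9
isub       → 8
bipush -45 → 8 -45
dup        → 8 -45 -45
iadd       → 8 -90
ineg       → 8 90
ineg       → 8 -90
bipush 67  → 8 -90 67
ineg       → 8 -90 -67
bipush 11  → 8 -90 -67 11
imul       → 8 -90 -737
bipush -3  → 8 -90 -737 -3
bipush 1   → 8 -90 -737 -3 1
imul       → 8 -90 -737 -3
imul       → 8 -90 2211
imul       → 8 -198990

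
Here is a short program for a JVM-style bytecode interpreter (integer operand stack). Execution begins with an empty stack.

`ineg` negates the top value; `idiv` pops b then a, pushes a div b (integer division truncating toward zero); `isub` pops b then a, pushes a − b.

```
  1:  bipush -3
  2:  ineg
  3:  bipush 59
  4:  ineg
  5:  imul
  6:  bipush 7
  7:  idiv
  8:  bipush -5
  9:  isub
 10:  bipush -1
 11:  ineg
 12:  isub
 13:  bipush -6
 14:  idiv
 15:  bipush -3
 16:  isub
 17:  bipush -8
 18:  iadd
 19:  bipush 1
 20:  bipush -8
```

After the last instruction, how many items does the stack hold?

bipush -3  -3
ineg       3
bipush 59  3 59
ineg       3 -59
imul       -177
bipush 7   -177 7
idiv       -25
bipush -5  -25 -5
isub       -20
bipush -1  -20 -1
ineg       -20 1
isub       -21
bipush -6  -21 -6
idiv       3
bipush -3  3 -3
isub       6
bipush -8  6 -8
iadd       -2
bipush 1   -2 1
bipush -8  -2 1 -8

3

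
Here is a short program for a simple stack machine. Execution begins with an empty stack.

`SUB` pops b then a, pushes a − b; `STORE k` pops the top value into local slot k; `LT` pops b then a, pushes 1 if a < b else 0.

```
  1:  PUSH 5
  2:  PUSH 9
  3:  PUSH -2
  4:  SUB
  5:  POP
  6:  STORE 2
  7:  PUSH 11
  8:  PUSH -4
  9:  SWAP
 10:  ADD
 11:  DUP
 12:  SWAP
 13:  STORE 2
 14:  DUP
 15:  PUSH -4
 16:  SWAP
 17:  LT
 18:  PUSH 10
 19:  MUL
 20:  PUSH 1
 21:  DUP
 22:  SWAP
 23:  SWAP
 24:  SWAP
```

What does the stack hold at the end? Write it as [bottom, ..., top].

[7, 10, 1, 1]

PUSH 5  : 5
PUSH 9  : 5 9
PUSH -2 : 5 9 -2
SUB     : 5 11
POP     : 5
STORE 2 : (empty)
PUSH 11 : 11
PUSH -4 : 11 -4
SWAP    : -4 11
ADD     : 7
DUP     : 7 7
SWAP    : 7 7
STORE 2 : 7
DUP     : 7 7
PUSH -4 : 7 7 -4
SWAP    : 7 -4 7
LT      : 7 1
PUSH 10 : 7 1 10
MUL     : 7 10
PUSH 1  : 7 10 1
DUP     : 7 10 1 1
SWAP    : 7 10 1 1
SWAP    : 7 10 1 1
SWAP    : 7 10 1 1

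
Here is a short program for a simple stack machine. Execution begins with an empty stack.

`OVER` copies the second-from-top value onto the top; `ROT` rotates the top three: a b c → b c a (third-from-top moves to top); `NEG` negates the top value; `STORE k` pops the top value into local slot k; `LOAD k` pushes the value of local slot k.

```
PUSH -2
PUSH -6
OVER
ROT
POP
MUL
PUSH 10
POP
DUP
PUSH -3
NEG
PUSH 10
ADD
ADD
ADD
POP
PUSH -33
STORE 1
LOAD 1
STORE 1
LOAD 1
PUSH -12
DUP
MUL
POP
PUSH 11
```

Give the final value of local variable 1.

PUSH -2   -2
PUSH -6   -2 -6
OVER      -2 -6 -2
ROT       -6 -2 -2
POP       -6 -2
MUL       12
PUSH 10   12 10
POP       12
DUP       12 12
PUSH -3   12 12 -3
NEG       12 12 3
PUSH 10   12 12 3 10
ADD       12 12 13
ADD       12 25
ADD       37
POP       (empty)
PUSH -33  -33
STORE 1   (empty)
LOAD 1    -33
STORE 1   (empty)
LOAD 1    -33
PUSH -12  -33 -12
DUP       -33 -12 -12
MUL       -33 144
POP       -33
PUSH 11   -33 11

-33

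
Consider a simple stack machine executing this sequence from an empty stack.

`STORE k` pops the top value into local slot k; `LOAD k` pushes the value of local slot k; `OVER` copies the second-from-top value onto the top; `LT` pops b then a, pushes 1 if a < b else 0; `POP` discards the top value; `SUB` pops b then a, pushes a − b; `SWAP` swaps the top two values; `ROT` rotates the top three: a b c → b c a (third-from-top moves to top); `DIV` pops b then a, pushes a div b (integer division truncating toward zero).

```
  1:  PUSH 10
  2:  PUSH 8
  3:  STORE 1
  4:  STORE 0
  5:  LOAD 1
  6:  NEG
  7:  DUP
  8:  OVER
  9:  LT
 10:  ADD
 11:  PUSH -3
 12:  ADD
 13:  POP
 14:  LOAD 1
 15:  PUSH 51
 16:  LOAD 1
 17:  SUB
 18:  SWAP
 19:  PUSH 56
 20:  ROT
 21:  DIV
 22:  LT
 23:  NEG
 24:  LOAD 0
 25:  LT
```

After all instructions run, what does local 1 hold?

PUSH 10 -> [10]
PUSH 8  -> [10, 8]
STORE 1 -> [10]
STORE 0 -> []
LOAD 1  -> [8]
NEG     -> [-8]
DUP     -> [-8, -8]
OVER    -> [-8, -8, -8]
LT      -> [-8, 0]
ADD     -> [-8]
PUSH -3 -> [-8, -3]
ADD     -> [-11]
POP     -> []
LOAD 1  -> [8]
PUSH 51 -> [8, 51]
LOAD 1  -> [8, 51, 8]
SUB     -> [8, 43]
SWAP    -> [43, 8]
PUSH 56 -> [43, 8, 56]
ROT     -> [8, 56, 43]
DIV     -> [8, 1]
LT      -> [0]
NEG     -> [0]
LOAD 0  -> [0, 10]
LT      -> [1]

8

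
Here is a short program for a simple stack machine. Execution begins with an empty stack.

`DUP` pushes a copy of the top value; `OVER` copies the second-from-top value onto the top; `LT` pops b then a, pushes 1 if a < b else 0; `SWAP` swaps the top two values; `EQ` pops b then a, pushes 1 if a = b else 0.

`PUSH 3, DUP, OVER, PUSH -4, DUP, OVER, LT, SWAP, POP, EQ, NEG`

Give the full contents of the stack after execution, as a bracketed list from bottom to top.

[3, 3, 0]

PUSH 3  → 3
DUP     → 3 3
OVER    → 3 3 3
PUSH -4 → 3 3 3 -4
DUP     → 3 3 3 -4 -4
OVER    → 3 3 3 -4 -4 -4
LT      → 3 3 3 -4 0
SWAP    → 3 3 3 0 -4
POP     → 3 3 3 0
EQ      → 3 3 0
NEG     → 3 3 0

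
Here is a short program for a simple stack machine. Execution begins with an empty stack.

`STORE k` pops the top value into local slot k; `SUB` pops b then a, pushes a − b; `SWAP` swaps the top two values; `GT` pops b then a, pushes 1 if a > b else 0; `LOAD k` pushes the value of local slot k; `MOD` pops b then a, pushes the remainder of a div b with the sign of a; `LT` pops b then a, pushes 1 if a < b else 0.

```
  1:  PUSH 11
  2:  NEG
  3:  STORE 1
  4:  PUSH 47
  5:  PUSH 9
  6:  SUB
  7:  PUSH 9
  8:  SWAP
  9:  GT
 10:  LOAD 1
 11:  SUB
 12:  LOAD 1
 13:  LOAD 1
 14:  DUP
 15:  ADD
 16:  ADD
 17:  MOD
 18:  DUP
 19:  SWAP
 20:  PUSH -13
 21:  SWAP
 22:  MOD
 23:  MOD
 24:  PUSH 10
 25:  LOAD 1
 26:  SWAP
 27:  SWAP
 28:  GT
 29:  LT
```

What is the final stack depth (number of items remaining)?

PUSH 11  : 11
NEG      : -11
STORE 1  : (empty)
PUSH 47  : 47
PUSH 9   : 47 9
SUB      : 38
PUSH 9   : 38 9
SWAP     : 9 38
GT       : 0
LOAD 1   : 0 -11
SUB      : 11
LOAD 1   : 11 -11
LOAD 1   : 11 -11 -11
DUP      : 11 -11 -11 -11
ADD      : 11 -11 -22
ADD      : 11 -33
MOD      : 11
DUP      : 11 11
SWAP     : 11 11
PUSH -13 : 11 11 -13
SWAP     : 11 -13 11
MOD      : 11 -2
MOD      : 1
PUSH 10  : 1 10
LOAD 1   : 1 10 -11
SWAP     : 1 -11 10
SWAP     : 1 10 -11
GT       : 1 1
LT       : 0

1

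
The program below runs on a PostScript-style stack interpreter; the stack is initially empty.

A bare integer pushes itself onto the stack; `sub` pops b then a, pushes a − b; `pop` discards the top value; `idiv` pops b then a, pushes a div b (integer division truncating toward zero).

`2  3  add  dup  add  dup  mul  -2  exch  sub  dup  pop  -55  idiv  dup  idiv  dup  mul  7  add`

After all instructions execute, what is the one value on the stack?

8

2    : [2]
3    : [2, 3]
add  : [5]
dup  : [5, 5]
add  : [10]
dup  : [10, 10]
mul  : [100]
-2   : [100, -2]
exch : [-2, 100]
sub  : [-102]
dup  : [-102, -102]
pop  : [-102]
-55  : [-102, -55]
idiv : [1]
dup  : [1, 1]
idiv : [1]
dup  : [1, 1]
mul  : [1]
7    : [1, 7]
add  : [8]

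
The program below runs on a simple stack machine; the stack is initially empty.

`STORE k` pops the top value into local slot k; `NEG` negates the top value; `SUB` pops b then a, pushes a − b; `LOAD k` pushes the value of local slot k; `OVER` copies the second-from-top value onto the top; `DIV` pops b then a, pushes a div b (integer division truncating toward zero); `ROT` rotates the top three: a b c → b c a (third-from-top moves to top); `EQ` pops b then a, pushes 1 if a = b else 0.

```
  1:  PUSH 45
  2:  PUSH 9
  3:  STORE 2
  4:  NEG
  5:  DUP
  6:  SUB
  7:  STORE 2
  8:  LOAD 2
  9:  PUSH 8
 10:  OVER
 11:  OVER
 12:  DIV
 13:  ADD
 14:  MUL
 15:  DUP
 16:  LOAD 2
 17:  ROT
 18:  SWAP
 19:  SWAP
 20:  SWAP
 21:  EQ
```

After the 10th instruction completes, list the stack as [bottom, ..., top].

PUSH 45 → [45]
PUSH 9  → [45, 9]
STORE 2 → [45]
NEG     → [-45]
DUP     → [-45, -45]
SUB     → [0]
STORE 2 → []
LOAD 2  → [0]
PUSH 8  → [0, 8]
OVER    → [0, 8, 0]

[0, 8, 0]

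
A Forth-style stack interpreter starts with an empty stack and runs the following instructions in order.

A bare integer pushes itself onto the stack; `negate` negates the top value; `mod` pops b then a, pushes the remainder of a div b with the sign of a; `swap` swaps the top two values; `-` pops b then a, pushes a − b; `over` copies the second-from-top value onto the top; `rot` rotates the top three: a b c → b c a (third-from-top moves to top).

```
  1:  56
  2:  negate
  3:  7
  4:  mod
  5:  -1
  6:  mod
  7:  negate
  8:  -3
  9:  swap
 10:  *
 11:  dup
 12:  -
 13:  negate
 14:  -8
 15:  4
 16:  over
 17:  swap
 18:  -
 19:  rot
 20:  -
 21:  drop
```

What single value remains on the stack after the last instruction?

-8

56     : 56
negate : -56
7      : -56 7
mod    : 0
-1     : 0 -1
mod    : 0
negate : 0
-3     : 0 -3
swap   : -3 0
*      : 0
dup    : 0 0
-      : 0
negate : 0
-8     : 0 -8
4      : 0 -8 4
over   : 0 -8 4 -8
swap   : 0 -8 -8 4
-      : 0 -8 -12
rot    : -8 -12 0
-      : -8 -12
drop   : -8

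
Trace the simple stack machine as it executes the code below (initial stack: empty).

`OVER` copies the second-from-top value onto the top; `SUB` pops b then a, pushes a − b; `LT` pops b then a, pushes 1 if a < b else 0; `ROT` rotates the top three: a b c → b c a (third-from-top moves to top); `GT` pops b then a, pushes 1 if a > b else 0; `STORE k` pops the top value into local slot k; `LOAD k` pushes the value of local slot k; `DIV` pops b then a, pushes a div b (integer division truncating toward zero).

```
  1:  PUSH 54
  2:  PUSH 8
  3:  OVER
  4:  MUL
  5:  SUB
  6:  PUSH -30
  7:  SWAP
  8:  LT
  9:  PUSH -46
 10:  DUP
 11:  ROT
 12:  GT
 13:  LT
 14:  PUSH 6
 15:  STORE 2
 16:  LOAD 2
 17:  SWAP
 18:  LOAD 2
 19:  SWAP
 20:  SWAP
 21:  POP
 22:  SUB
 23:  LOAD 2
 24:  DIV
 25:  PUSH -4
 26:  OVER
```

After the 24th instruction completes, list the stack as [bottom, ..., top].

[0]

PUSH 54  → [54]
PUSH 8   → [54, 8]
OVER     → [54, 8, 54]
MUL      → [54, 432]
SUB      → [-378]
PUSH -30 → [-378, -30]
SWAP     → [-30, -378]
LT       → [0]
PUSH -46 → [0, -46]
DUP      → [0, -46, -46]
ROT      → [-46, -46, 0]
GT       → [-46, 0]
LT       → [1]
PUSH 6   → [1, 6]
STORE 2  → [1]
LOAD 2   → [1, 6]
SWAP     → [6, 1]
LOAD 2   → [6, 1, 6]
SWAP     → [6, 6, 1]
SWAP     → [6, 1, 6]
POP      → [6, 1]
SUB      → [5]
LOAD 2   → [5, 6]
DIV      → [0]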